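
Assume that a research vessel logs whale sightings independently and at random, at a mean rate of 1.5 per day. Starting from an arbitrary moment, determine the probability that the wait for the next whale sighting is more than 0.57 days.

0.4253

The wait for the next event is exponential with rate λ = 1.5 per day.
P(T > 0.57) = e^(−λt) = e^(−1.5 × 0.57) = e^(−0.855) ≈ 0.4253.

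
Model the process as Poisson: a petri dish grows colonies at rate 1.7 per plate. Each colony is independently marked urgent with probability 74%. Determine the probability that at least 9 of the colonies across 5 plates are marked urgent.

Thinning: the colonies that are marked urgent themselves form a Poisson process with rate 0.74 × 1.7 = 1.258 per plate.
Over the interval, μ = 1.258 × 5 = 6.29 (5 plates).
P(N ≥ 9) = 1 − P(N ≤ 8) ≈ 0.1841.

0.1841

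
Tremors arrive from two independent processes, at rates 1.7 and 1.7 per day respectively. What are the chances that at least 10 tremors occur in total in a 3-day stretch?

0.5668

Independent Poisson processes superpose: combined rate λ = 1.7 + 1.7 = 3.4 per day.
Over the interval, μ = 3.4 × 3 = 10.2 (a 3-day stretch = 3 days).
P(N ≥ 10) = 1 − P(N ≤ 9) ≈ 0.5668.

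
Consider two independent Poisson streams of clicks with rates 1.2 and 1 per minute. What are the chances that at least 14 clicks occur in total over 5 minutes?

Independent Poisson processes superpose: combined rate λ = 1.2 + 1 = 2.2 per minute.
Over the interval, μ = 2.2 × 5 = 11 (5 minutes).
P(N ≥ 14) = 1 − P(N ≤ 13) ≈ 0.2187.

0.2187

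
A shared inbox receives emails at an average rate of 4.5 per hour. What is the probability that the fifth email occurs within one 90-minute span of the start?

Over the interval, μ = 4.5 × 1.5 = 6.75 (a 90-minute span = 1.5 hours).
The fifth arrival falls in the interval iff at least 5 events occur there: P(S_5 ≤ t) = P(N ≥ 5) = 1 − P(N ≤ 4) ≈ 0.8030.

0.8030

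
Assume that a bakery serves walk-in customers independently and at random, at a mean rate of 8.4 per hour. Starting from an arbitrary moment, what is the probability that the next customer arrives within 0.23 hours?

Inter-arrival times are exponential with rate λ = 8.4 per hour.
P(T ≤ 0.23) = 1 − e^(−λt) = 1 − e^(−8.4 × 0.23) = 1 − e^(−1.932) ≈ 0.8551.

0.8551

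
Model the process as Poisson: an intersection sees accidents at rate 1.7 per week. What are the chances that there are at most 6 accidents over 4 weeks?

Over the interval, μ = 1.7 × 4 = 6.8 (4 weeks).
P(N ≤ 6) = Σ_{j=0}^{6} e^(−μ) μ^j/j! ≈ 0.4799.

0.4799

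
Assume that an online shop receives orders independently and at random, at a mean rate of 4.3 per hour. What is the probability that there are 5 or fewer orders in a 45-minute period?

Over the interval, μ = 4.3 × 0.75 = 3.225 (a 45-minute period = 0.75 hours).
P(N ≤ 5) = Σ_{j=0}^{5} e^(−μ) μ^j/j! ≈ 0.8917.

0.8917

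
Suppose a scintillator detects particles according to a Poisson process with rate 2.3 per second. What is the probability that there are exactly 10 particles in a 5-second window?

0.1129

Over the interval, μ = 2.3 × 5 = 11.5 (a 5-second window = 5 seconds).
P(N = 10) = e^(−μ) μ^10/10! = e^(−11.5) · 11.5^10/3628800 ≈ 0.1129.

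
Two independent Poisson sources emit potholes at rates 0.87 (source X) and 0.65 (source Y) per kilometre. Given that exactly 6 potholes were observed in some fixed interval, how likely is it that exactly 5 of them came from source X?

Given the total, each event is independently from source X with probability p = λ_X/(λ_X+λ_Y) = 0.87/1.52 ≈ 0.5724.
So K ~ Binomial(6, 0.87/1.52): P(K = 5) = C(6,5) · (0.87/1.52)^5 · (0.65/1.52)^1 ≈ 0.1576.

0.1576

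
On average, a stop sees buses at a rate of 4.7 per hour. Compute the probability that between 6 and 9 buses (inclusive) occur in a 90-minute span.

0.5310

Over the interval, μ = 4.7 × 1.5 = 7.05 (a 90-minute span = 1.5 hours).
P(6 ≤ N ≤ 9) = Σ_{j=6}^{9} e^(−7.05) · 7.05^j/j! ≈ 0.5310.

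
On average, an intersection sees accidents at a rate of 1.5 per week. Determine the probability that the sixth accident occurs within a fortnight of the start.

0.0839

Over the interval, μ = 1.5 × 2 = 3 (a fortnight = 2 weeks).
The sixth arrival falls in the interval iff at least 6 events occur there: P(S_6 ≤ t) = P(N ≥ 6) = 1 − P(N ≤ 5) ≈ 0.0839.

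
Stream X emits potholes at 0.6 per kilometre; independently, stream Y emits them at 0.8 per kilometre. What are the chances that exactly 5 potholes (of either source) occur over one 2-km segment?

Independent Poisson processes superpose: combined rate λ = 0.6 + 0.8 = 1.4 per kilometre.
Over the interval, μ = 1.4 × 2 = 2.8 (a 2-km segment = 2 kilometres).
P(N = 5) = e^(−2.8) · 2.8^5/5! ≈ 0.0872.

0.0872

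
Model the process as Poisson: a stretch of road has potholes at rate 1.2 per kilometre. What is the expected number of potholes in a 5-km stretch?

E[N] = λt = 1.2 × 5 = 6 (a 5-km stretch = 5 kilometres).

6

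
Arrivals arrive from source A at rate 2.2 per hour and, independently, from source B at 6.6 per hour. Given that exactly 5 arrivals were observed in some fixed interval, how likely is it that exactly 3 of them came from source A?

Given the total, each event is independently from source A with probability p = λ_A/(λ_A+λ_B) = 2.2/8.8 = 0.2500.
So K ~ Binomial(5, 2.2/8.8): P(K = 3) = C(5,3) · (2.2/8.8)^3 · (6.6/8.8)^2 ≈ 0.0879.

0.0879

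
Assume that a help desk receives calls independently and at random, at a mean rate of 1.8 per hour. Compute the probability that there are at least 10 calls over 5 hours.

0.4126

Over the interval, μ = 1.8 × 5 = 9 (5 hours).
P(N ≥ 10) = 1 − P(N ≤ 9) = 1 − Σ_{j=0}^{9} e^(−μ) μ^j/j! ≈ 0.4126.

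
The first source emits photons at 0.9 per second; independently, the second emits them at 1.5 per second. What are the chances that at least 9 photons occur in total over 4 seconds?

Independent Poisson processes superpose: combined rate λ = 0.9 + 1.5 = 2.4 per second.
Over the interval, μ = 2.4 × 4 = 9.6 (4 seconds).
P(N ≥ 9) = 1 − P(N ≤ 8) ≈ 0.6204.

0.6204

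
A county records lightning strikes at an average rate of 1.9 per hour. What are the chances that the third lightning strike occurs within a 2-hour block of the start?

Over the interval, μ = 1.9 × 2 = 3.8 (a 2-hour block = 2 hours).
The third arrival falls in the interval iff at least 3 events occur there: P(S_3 ≤ t) = P(N ≥ 3) = 1 − P(N ≤ 2) ≈ 0.7311.

0.7311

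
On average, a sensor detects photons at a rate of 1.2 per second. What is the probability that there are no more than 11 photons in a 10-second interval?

Over the interval, μ = 1.2 × 10 = 12 (a 10-second interval = 10 seconds).
P(N ≤ 11) = Σ_{j=0}^{11} e^(−μ) μ^j/j! ≈ 0.4616.

0.4616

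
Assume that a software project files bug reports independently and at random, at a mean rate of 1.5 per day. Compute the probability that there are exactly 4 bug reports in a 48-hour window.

0.1680

Over the interval, μ = 1.5 × 2 = 3 (a 48-hour window = 2 days).
P(N = 4) = e^(−μ) μ^4/4! = e^(−3) · 3^4/24 ≈ 0.1680.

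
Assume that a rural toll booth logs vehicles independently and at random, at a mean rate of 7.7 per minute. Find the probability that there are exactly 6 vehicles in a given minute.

With mean μ = 7.7 per minute,
P(N = 6) = e^(−μ) μ^6/6! = e^(−7.7) · 7.7^6/720 ≈ 0.1311.

0.1311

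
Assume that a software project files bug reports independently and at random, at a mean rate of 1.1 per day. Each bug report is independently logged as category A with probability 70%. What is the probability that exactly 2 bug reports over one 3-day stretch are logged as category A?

0.2648

Thinning: the bug reports that are logged as category A themselves form a Poisson process with rate 0.7 × 1.1 = 0.77 per day.
Over the interval, μ = 0.77 × 3 = 2.31 (a 3-day stretch = 3 days).
P(N = 2) = e^(−2.31) · 2.31^2/2! ≈ 0.2648.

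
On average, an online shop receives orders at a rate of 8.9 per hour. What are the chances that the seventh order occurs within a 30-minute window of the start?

Over the interval, μ = 8.9 × 0.5 = 4.45 (a 30-minute window = 0.5 hours).
The seventh arrival falls in the interval iff at least 7 events occur there: P(S_7 ≤ t) = P(N ≥ 7) = 1 − P(N ≤ 6) ≈ 0.1626.

0.1626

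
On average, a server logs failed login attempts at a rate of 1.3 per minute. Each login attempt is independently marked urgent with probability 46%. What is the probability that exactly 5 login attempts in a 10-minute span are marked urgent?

0.1612

Thinning: the login attempts that are marked urgent themselves form a Poisson process with rate 0.46 × 1.3 = 0.598 per minute.
Over the interval, μ = 0.598 × 10 = 5.98 (a 10-minute span = 10 minutes).
P(N = 5) = e^(−5.98) · 5.98^5/5! ≈ 0.1612.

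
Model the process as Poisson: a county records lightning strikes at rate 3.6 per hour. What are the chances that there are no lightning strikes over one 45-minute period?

Over the interval, μ = 3.6 × 0.75 = 2.7 (a 45-minute period = 0.75 hours).
P(N = 0) = e^(−μ) μ^0/0! = e^(−2.7) · 2.7^0/1 ≈ 0.0672.

0.0672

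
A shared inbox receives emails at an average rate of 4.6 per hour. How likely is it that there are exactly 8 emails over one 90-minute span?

0.1284

Over the interval, μ = 4.6 × 1.5 = 6.9 (a 90-minute span = 1.5 hours).
P(N = 8) = e^(−μ) μ^8/8! = e^(−6.9) · 6.9^8/40320 ≈ 0.1284.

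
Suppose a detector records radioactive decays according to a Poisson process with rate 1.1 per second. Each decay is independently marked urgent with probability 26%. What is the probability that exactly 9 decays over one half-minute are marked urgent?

0.1304

Thinning: the decays that are marked urgent themselves form a Poisson process with rate 0.26 × 1.1 = 0.286 per second.
Over the interval, μ = 0.286 × 30 = 8.58 (a half-minute = 30 seconds).
P(N = 9) = e^(−8.58) · 8.58^9/9! ≈ 0.1304.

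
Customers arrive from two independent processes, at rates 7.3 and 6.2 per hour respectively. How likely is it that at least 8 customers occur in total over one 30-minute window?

Independent Poisson processes superpose: combined rate λ = 7.3 + 6.2 = 13.5 per hour.
Over the interval, μ = 13.5 × 0.5 = 6.75 (a 30-minute window = 0.5 hours).
P(N ≥ 8) = 1 − P(N ≤ 7) ≈ 0.3641.

0.3641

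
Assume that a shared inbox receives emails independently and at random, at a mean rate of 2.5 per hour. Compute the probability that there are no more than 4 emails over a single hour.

With mean μ = 2.5 per hour,
P(N ≤ 4) = Σ_{j=0}^{4} e^(−μ) μ^j/j! ≈ 0.8912.

0.8912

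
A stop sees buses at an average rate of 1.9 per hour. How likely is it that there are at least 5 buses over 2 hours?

Over the interval, μ = 1.9 × 2 = 3.8 (2 hours).
P(N ≥ 5) = 1 − P(N ≤ 4) = 1 − Σ_{j=0}^{4} e^(−μ) μ^j/j! ≈ 0.3322.

0.3322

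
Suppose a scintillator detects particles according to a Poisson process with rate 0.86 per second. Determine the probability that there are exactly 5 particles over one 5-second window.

Over the interval, μ = 0.86 × 5 = 4.3 (a 5-second window = 5 seconds).
P(N = 5) = e^(−μ) μ^5/5! = e^(−4.3) · 4.3^5/120 ≈ 0.1662.

0.1662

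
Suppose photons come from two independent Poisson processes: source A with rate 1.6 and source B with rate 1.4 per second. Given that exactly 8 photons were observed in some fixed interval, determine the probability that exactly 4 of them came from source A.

0.2686

Given the total, each event is independently from source A with probability p = λ_A/(λ_A+λ_B) = 1.6/3 ≈ 0.5333.
So K ~ Binomial(8, 1.6/3): P(K = 4) = C(8,4) · (1.6/3)^4 · (1.4/3)^4 ≈ 0.2686.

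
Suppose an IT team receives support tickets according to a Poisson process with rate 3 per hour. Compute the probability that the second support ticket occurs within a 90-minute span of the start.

0.9389

Over the interval, μ = 3 × 1.5 = 4.5 (a 90-minute span = 1.5 hours).
The second arrival falls in the interval iff at least 2 events occur there: P(S_2 ≤ t) = P(N ≥ 2) = 1 − P(N ≤ 1) ≈ 0.9389.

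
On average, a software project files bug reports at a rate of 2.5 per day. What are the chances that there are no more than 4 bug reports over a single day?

0.8912

With mean μ = 2.5 per day,
P(N ≤ 4) = Σ_{j=0}^{4} e^(−μ) μ^j/j! ≈ 0.8912.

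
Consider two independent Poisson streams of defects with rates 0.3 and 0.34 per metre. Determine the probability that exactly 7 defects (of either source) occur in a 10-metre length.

Independent Poisson processes superpose: combined rate λ = 0.3 + 0.34 = 0.64 per metre.
Over the interval, μ = 0.64 × 10 = 6.4 (a 10-metre length = 10 metres).
P(N = 7) = e^(−6.4) · 6.4^7/7! ≈ 0.1450.

0.1450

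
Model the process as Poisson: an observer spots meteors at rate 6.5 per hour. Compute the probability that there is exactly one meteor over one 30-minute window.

Over the interval, μ = 6.5 × 0.5 = 3.25 (a 30-minute window = 0.5 hours).
P(N = 1) = e^(−μ) μ^1/1! = e^(−3.25) · 3.25^1/1 ≈ 0.1260.

0.1260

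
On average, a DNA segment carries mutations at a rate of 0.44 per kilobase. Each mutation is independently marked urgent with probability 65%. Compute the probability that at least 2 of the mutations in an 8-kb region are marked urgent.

Thinning: the mutations that are marked urgent themselves form a Poisson process with rate 0.65 × 0.44 = 0.286 per kilobase.
Over the interval, μ = 0.286 × 8 = 2.288 (an 8-kb region = 8 kilobases).
P(N ≥ 2) = 1 − P(N ≤ 1) ≈ 0.6664.

0.6664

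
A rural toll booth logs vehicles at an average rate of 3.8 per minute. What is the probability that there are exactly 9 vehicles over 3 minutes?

0.1003

Over the interval, μ = 3.8 × 3 = 11.4 (3 minutes).
P(N = 9) = e^(−μ) μ^9/9! = e^(−11.4) · 11.4^9/362880 ≈ 0.1003.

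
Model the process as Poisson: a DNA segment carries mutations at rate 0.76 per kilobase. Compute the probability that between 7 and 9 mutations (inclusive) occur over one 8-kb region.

Over the interval, μ = 0.76 × 8 = 6.08 (an 8-kb region = 8 kilobases).
P(7 ≤ N ≤ 9) = Σ_{j=7}^{9} e^(−6.08) · 6.08^j/j! ≈ 0.3170.

0.3170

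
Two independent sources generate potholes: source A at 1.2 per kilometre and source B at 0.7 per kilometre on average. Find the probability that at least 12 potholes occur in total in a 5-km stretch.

Independent Poisson processes superpose: combined rate λ = 1.2 + 0.7 = 1.9 per kilometre.
Over the interval, μ = 1.9 × 5 = 9.5 (a 5-km stretch = 5 kilometres).
P(N ≥ 12) = 1 − P(N ≤ 11) ≈ 0.2480.

0.2480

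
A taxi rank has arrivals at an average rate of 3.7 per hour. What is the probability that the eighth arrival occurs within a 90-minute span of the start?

Over the interval, μ = 3.7 × 1.5 = 5.55 (a 90-minute span = 1.5 hours).
The eighth arrival falls in the interval iff at least 8 events occur there: P(S_8 ≤ t) = P(N ≥ 8) = 1 − P(N ≤ 7) ≈ 0.1967.

0.1967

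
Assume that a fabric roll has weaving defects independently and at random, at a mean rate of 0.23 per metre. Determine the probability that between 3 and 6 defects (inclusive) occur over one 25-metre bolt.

Over the interval, μ = 0.23 × 25 = 5.75 (a 25-metre bolt = 25 metres).
P(3 ≤ N ≤ 6) = Σ_{j=3}^{6} e^(−5.75) · 5.75^j/j! ≈ 0.5723.

0.5723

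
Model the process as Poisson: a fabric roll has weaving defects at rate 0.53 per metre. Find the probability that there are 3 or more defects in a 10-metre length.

0.8984

Over the interval, μ = 0.53 × 10 = 5.3 (a 10-metre length = 10 metres).
P(N ≥ 3) = 1 − P(N ≤ 2) = 1 − Σ_{j=0}^{2} e^(−μ) μ^j/j! ≈ 0.8984.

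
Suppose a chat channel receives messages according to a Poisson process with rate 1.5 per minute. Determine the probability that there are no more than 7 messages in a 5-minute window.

0.5246

Over the interval, μ = 1.5 × 5 = 7.5 (a 5-minute window = 5 minutes).
P(N ≤ 7) = Σ_{j=0}^{7} e^(−μ) μ^j/j! ≈ 0.5246.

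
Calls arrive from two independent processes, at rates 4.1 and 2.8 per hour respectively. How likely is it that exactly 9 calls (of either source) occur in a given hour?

Independent Poisson processes superpose: combined rate λ = 4.1 + 2.8 = 6.9 per hour.
So μ = 6.9.
P(N = 9) = e^(−6.9) · 6.9^9/9! ≈ 0.0985.

0.0985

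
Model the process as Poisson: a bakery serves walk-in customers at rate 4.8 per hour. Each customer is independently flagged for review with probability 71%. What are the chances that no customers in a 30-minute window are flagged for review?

0.1820

Thinning: the customers that are flagged for review themselves form a Poisson process with rate 0.71 × 4.8 = 3.408 per hour.
Over the interval, μ = 3.408 × 0.5 = 1.704 (a 30-minute window = 0.5 hours).
P(N = 0) = e^(−1.704) · 1.704^0/0! ≈ 0.1820.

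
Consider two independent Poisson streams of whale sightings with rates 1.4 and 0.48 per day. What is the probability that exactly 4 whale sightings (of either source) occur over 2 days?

Independent Poisson processes superpose: combined rate λ = 1.4 + 0.48 = 1.88 per day.
Over the interval, μ = 1.88 × 2 = 3.76 (2 days).
P(N = 4) = e^(−3.76) · 3.76^4/4! ≈ 0.1939.

0.1939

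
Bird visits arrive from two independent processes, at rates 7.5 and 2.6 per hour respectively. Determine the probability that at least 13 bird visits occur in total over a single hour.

Independent Poisson processes superpose: combined rate λ = 7.5 + 2.6 = 10.1 per hour.
So μ = 10.1.
P(N ≥ 13) = 1 − P(N ≤ 12) ≈ 0.2180.

0.2180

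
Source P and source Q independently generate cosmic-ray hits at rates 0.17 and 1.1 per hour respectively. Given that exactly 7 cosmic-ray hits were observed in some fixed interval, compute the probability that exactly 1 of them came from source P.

Given the total, each event is independently from source P with probability p = λ_P/(λ_P+λ_Q) = 0.17/1.27 ≈ 0.1339.
So K ~ Binomial(7, 0.17/1.27): P(K = 1) = C(7,1) · (0.17/1.27)^1 · (1.1/1.27)^6 ≈ 0.3956.

0.3956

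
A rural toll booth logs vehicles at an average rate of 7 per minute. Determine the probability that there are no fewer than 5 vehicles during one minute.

With mean μ = 7 per minute,
P(N ≥ 5) = 1 − P(N ≤ 4) = 1 − Σ_{j=0}^{4} e^(−μ) μ^j/j! ≈ 0.8270.

0.8270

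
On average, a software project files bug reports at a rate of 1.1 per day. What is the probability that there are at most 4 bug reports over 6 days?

Over the interval, μ = 1.1 × 6 = 6.6 (6 days).
P(N ≤ 4) = Σ_{j=0}^{4} e^(−μ) μ^j/j! ≈ 0.2127.

0.2127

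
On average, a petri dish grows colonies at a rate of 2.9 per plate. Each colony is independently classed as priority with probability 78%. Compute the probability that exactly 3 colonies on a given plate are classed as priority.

0.2009

Thinning: the colonies that are classed as priority themselves form a Poisson process with rate 0.78 × 2.9 = 2.262 per plate.
So μ = 2.262.
P(N = 3) = e^(−2.262) · 2.262^3/3! ≈ 0.2009.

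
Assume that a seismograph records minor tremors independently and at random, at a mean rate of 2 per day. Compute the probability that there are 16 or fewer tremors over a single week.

Over the interval, μ = 2 × 7 = 14 (a week = 7 days).
P(N ≤ 16) = Σ_{j=0}^{16} e^(−μ) μ^j/j! ≈ 0.7559.

0.7559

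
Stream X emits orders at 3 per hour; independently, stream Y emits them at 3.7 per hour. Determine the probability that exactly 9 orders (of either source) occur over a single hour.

Independent Poisson processes superpose: combined rate λ = 3 + 3.7 = 6.7 per hour.
So μ = 6.7.
P(N = 9) = e^(−6.7) · 6.7^9/9! ≈ 0.0923.

0.0923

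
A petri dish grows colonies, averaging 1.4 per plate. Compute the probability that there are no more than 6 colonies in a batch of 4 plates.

0.6703

Over the interval, μ = 1.4 × 4 = 5.6 (a batch of 4 plates = 4 plates).
P(N ≤ 6) = Σ_{j=0}^{6} e^(−μ) μ^j/j! ≈ 0.6703.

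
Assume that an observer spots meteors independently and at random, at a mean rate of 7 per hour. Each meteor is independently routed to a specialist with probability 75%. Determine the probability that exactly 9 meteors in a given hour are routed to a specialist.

Thinning: the meteors that are routed to a specialist themselves form a Poisson process with rate 0.75 × 7 = 5.25 per hour.
So μ = 5.25.
P(N = 9) = e^(−5.25) · 5.25^9/9! ≈ 0.0438.

0.0438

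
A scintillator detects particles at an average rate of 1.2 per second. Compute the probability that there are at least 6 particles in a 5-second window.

0.5543

Over the interval, μ = 1.2 × 5 = 6 (a 5-second window = 5 seconds).
P(N ≥ 6) = 1 − P(N ≤ 5) = 1 − Σ_{j=0}^{5} e^(−μ) μ^j/j! ≈ 0.5543.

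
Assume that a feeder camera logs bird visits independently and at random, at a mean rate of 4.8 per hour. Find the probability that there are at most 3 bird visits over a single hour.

0.2942

With mean μ = 4.8 per hour,
P(N ≤ 3) = Σ_{j=0}^{3} e^(−μ) μ^j/j! ≈ 0.2942.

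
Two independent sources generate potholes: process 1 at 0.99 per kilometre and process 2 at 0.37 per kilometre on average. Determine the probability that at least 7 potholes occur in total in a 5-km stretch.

Independent Poisson processes superpose: combined rate λ = 0.99 + 0.37 = 1.36 per kilometre.
Over the interval, μ = 1.36 × 5 = 6.8 (a 5-km stretch = 5 kilometres).
P(N ≥ 7) = 1 − P(N ≤ 6) ≈ 0.5201.

0.5201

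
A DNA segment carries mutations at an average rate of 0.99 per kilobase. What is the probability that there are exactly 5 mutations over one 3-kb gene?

Over the interval, μ = 0.99 × 3 = 2.97 (a 3-kb gene = 3 kilobases).
P(N = 5) = e^(−μ) μ^5/5! = e^(−2.97) · 2.97^5/120 ≈ 0.0988.

0.0988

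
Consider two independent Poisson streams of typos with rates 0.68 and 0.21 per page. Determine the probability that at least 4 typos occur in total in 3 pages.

Independent Poisson processes superpose: combined rate λ = 0.68 + 0.21 = 0.89 per page.
Over the interval, μ = 0.89 × 3 = 2.67 (3 pages).
P(N ≥ 4) = 1 − P(N ≤ 3) ≈ 0.2793.

0.2793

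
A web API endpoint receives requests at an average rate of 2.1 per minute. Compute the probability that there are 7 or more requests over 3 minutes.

Over the interval, μ = 2.1 × 3 = 6.3 (3 minutes).
P(N ≥ 7) = 1 − P(N ≤ 6) = 1 − Σ_{j=0}^{6} e^(−μ) μ^j/j! ≈ 0.4418.

0.4418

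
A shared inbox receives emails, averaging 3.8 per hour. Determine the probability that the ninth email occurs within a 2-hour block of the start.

Over the interval, μ = 3.8 × 2 = 7.6 (a 2-hour block = 2 hours).
The ninth arrival falls in the interval iff at least 9 events occur there: P(S_9 ≤ t) = P(N ≥ 9) = 1 − P(N ≤ 8) ≈ 0.3518.

0.3518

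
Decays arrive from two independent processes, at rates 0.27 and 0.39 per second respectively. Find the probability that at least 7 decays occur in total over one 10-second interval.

0.4892

Independent Poisson processes superpose: combined rate λ = 0.27 + 0.39 = 0.66 per second.
Over the interval, μ = 0.66 × 10 = 6.6 (a 10-second interval = 10 seconds).
P(N ≥ 7) = 1 − P(N ≤ 6) ≈ 0.4892.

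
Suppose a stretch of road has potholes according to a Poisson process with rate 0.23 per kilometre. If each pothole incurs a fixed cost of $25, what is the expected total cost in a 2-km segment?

$11.5

E[N] = 0.23 × 2 = 0.46 (a 2-km segment = 2 kilometres); E[cost] = 0.46 × $25 = $11.5.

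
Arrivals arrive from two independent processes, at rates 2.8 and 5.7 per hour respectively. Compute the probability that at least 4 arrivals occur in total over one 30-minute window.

0.6138

Independent Poisson processes superpose: combined rate λ = 2.8 + 5.7 = 8.5 per hour.
Over the interval, μ = 8.5 × 0.5 = 4.25 (a 30-minute window = 0.5 hours).
P(N ≥ 4) = 1 − P(N ≤ 3) ≈ 0.6138.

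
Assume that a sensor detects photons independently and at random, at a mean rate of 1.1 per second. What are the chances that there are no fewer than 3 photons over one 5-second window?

Over the interval, μ = 1.1 × 5 = 5.5 (a 5-second window = 5 seconds).
P(N ≥ 3) = 1 − P(N ≤ 2) = 1 − Σ_{j=0}^{2} e^(−μ) μ^j/j! ≈ 0.9116.

0.9116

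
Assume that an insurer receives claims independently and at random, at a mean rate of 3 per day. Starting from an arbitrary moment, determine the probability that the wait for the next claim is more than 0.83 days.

The wait for the next event is exponential with rate λ = 3 per day.
P(T > 0.83) = e^(−λt) = e^(−3 × 0.83) = e^(−2.49) ≈ 0.0829.

0.0829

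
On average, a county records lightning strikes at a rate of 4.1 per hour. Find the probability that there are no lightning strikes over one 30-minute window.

Over the interval, μ = 4.1 × 0.5 = 2.05 (a 30-minute window = 0.5 hours).
P(N = 0) = e^(−μ) μ^0/0! = e^(−2.05) · 2.05^0/1 ≈ 0.1287.

0.1287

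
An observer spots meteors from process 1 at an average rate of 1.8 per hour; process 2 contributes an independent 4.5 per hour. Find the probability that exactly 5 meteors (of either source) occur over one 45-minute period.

0.1741

Independent Poisson processes superpose: combined rate λ = 1.8 + 4.5 = 6.3 per hour.
Over the interval, μ = 6.3 × 0.75 = 4.725 (a 45-minute period = 0.75 hours).
P(N = 5) = e^(−4.725) · 4.725^5/5! ≈ 0.1741.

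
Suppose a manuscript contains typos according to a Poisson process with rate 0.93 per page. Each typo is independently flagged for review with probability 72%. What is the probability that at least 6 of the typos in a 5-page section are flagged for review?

0.1230

Thinning: the typos that are flagged for review themselves form a Poisson process with rate 0.72 × 0.93 = 0.6696 per page.
Over the interval, μ = 0.6696 × 5 = 3.348 (a 5-page section = 5 pages).
P(N ≥ 6) = 1 − P(N ≤ 5) ≈ 0.1230.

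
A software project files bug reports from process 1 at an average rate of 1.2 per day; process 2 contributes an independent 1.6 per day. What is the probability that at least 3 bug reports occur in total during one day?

0.5305

Independent Poisson processes superpose: combined rate λ = 1.2 + 1.6 = 2.8 per day.
So μ = 2.8.
P(N ≥ 3) = 1 − P(N ≤ 2) ≈ 0.5305.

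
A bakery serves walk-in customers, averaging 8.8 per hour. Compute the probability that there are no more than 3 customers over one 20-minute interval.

Over the interval, μ = 8.8 × 1/3 ≈ 2.93333 (a 20-minute interval = 1/3 hours).
P(N ≤ 3) = Σ_{j=0}^{3} e^(−μ) μ^j/j! ≈ 0.6622.

0.6622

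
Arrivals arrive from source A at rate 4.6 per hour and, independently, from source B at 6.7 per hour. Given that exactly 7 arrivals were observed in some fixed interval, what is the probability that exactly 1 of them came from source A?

0.1238

Given the total, each event is independently from source A with probability p = λ_A/(λ_A+λ_B) = 4.6/11.3 ≈ 0.4071.
So K ~ Binomial(7, 4.6/11.3): P(K = 1) = C(7,1) · (4.6/11.3)^1 · (6.7/11.3)^6 ≈ 0.1238.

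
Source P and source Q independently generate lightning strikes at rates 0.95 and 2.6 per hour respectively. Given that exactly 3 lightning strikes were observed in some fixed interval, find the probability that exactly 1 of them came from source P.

0.4306

Given the total, each event is independently from source P with probability p = λ_P/(λ_P+λ_Q) = 0.95/3.55 ≈ 0.2676.
So K ~ Binomial(3, 0.95/3.55): P(K = 1) = C(3,1) · (0.95/3.55)^1 · (2.6/3.55)^2 ≈ 0.4306.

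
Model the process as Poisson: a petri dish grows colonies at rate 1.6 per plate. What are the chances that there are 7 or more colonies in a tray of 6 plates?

0.8426

Over the interval, μ = 1.6 × 6 = 9.6 (a tray of 6 plates = 6 plates).
P(N ≥ 7) = 1 − P(N ≤ 6) = 1 − Σ_{j=0}^{6} e^(−μ) μ^j/j! ≈ 0.8426.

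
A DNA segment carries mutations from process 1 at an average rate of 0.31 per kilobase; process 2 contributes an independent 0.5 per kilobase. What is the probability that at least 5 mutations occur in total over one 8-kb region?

0.7741

Independent Poisson processes superpose: combined rate λ = 0.31 + 0.5 = 0.81 per kilobase.
Over the interval, μ = 0.81 × 8 = 6.48 (an 8-kb region = 8 kilobases).
P(N ≥ 5) = 1 − P(N ≤ 4) ≈ 0.7741.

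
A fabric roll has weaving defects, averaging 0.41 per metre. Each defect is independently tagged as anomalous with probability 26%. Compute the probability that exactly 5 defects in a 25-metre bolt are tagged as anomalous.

Thinning: the defects that are tagged as anomalous themselves form a Poisson process with rate 0.26 × 0.41 = 0.1066 per metre.
Over the interval, μ = 0.1066 × 25 = 2.665 (a 25-metre bolt = 25 metres).
P(N = 5) = e^(−2.665) · 2.665^5/5! ≈ 0.0780.

0.0780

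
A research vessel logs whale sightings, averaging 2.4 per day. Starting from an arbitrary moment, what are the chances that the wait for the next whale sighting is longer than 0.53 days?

0.2803

The wait for the next event is exponential with rate λ = 2.4 per day.
P(T > 0.53) = e^(−λt) = e^(−2.4 × 0.53) = e^(−1.272) ≈ 0.2803.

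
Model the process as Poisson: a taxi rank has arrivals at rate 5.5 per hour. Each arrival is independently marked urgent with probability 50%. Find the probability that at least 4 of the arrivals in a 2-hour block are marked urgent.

0.7983

Thinning: the arrivals that are marked urgent themselves form a Poisson process with rate 0.5 × 5.5 = 2.75 per hour.
Over the interval, μ = 2.75 × 2 = 5.5 (a 2-hour block = 2 hours).
P(N ≥ 4) = 1 − P(N ≤ 3) ≈ 0.7983.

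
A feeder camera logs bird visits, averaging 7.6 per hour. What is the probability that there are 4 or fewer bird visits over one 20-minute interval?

0.8867

Over the interval, μ = 7.6 × 1/3 ≈ 2.53333 (a 20-minute interval = 1/3 hours).
P(N ≤ 4) = Σ_{j=0}^{4} e^(−μ) μ^j/j! ≈ 0.8867.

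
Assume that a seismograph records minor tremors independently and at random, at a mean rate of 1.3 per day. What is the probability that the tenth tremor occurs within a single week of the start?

0.4258

Over the interval, μ = 1.3 × 7 = 9.1 (a week = 7 days).
The tenth arrival falls in the interval iff at least 10 events occur there: P(S_10 ≤ t) = P(N ≥ 10) = 1 − P(N ≤ 9) ≈ 0.4258.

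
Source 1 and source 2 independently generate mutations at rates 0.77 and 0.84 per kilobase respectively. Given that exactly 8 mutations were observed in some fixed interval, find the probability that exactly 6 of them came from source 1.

0.0912

Given the total, each event is independently from source 1 with probability p = λ_1/(λ_1+λ_2) = 0.77/1.61 ≈ 0.4783.
So K ~ Binomial(8, 0.77/1.61): P(K = 6) = C(8,6) · (0.77/1.61)^6 · (0.84/1.61)^2 ≈ 0.0912.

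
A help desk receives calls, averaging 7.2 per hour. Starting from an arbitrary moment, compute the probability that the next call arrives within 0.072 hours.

0.4045

Inter-arrival times are exponential with rate λ = 7.2 per hour.
P(T ≤ 0.072) = 1 − e^(−λt) = 1 − e^(−7.2 × 0.072) = 1 − e^(−0.5184) ≈ 0.4045.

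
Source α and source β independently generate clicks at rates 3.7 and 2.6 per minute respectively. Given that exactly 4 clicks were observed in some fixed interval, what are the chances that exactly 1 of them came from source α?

0.1651

Given the total, each event is independently from source α with probability p = λ_α/(λ_α+λ_β) = 3.7/6.3 ≈ 0.5873.
So K ~ Binomial(4, 3.7/6.3): P(K = 1) = C(4,1) · (3.7/6.3)^1 · (2.6/6.3)^3 ≈ 0.1651.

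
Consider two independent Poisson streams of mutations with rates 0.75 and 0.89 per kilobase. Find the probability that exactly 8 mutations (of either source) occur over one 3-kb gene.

Independent Poisson processes superpose: combined rate λ = 0.75 + 0.89 = 1.64 per kilobase.
Over the interval, μ = 1.64 × 3 = 4.92 (a 3-kb gene = 3 kilobases).
P(N = 8) = e^(−4.92) · 4.92^8/8! ≈ 0.0622.

0.0622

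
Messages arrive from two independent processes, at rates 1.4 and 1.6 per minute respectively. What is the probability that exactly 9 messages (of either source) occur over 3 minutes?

Independent Poisson processes superpose: combined rate λ = 1.4 + 1.6 = 3 per minute.
Over the interval, μ = 3 × 3 = 9 (3 minutes).
P(N = 9) = e^(−9) · 9^9/9! ≈ 0.1318.

0.1318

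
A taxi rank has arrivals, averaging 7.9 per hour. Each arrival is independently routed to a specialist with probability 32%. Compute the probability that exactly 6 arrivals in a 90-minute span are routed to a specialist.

Thinning: the arrivals that are routed to a specialist themselves form a Poisson process with rate 0.32 × 7.9 = 2.528 per hour.
Over the interval, μ = 2.528 × 1.5 = 3.792 (a 90-minute span = 1.5 hours).
P(N = 6) = e^(−3.792) · 3.792^6/6! ≈ 0.0931.

0.0931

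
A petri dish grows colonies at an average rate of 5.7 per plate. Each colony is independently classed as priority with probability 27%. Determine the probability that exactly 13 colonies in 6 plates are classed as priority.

0.0557

Thinning: the colonies that are classed as priority themselves form a Poisson process with rate 0.27 × 5.7 = 1.539 per plate.
Over the interval, μ = 1.539 × 6 = 9.234 (6 plates).
P(N = 13) = e^(−9.234) · 9.234^13/13! ≈ 0.0557.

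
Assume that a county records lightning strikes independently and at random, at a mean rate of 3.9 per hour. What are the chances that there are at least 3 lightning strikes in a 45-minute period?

Over the interval, μ = 3.9 × 0.75 = 2.925 (a 45-minute period = 0.75 hours).
P(N ≥ 3) = 1 − P(N ≤ 2) = 1 − Σ_{j=0}^{2} e^(−μ) μ^j/j! ≈ 0.5598.

0.5598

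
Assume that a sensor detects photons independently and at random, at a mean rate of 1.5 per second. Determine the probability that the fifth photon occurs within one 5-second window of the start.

Over the interval, μ = 1.5 × 5 = 7.5 (a 5-second window = 5 seconds).
The fifth arrival falls in the interval iff at least 5 events occur there: P(S_5 ≤ t) = P(N ≥ 5) = 1 − P(N ≤ 4) ≈ 0.8679.

0.8679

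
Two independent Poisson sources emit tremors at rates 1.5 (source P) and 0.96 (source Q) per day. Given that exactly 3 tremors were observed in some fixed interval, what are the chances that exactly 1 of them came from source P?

0.2786

Given the total, each event is independently from source P with probability p = λ_P/(λ_P+λ_Q) = 1.5/2.46 ≈ 0.6098.
So K ~ Binomial(3, 1.5/2.46): P(K = 1) = C(3,1) · (1.5/2.46)^1 · (0.96/2.46)^2 ≈ 0.2786.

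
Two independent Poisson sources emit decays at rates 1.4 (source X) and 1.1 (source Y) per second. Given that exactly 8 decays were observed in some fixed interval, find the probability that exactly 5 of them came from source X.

0.2627

Given the total, each event is independently from source X with probability p = λ_X/(λ_X+λ_Y) = 1.4/2.5 = 0.5600.
So K ~ Binomial(8, 1.4/2.5): P(K = 5) = C(8,5) · (1.4/2.5)^5 · (1.1/2.5)^3 ≈ 0.2627.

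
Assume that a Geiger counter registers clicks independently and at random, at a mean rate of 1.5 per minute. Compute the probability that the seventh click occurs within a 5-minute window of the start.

Over the interval, μ = 1.5 × 5 = 7.5 (a 5-minute window = 5 minutes).
The seventh arrival falls in the interval iff at least 7 events occur there: P(S_7 ≤ t) = P(N ≥ 7) = 1 − P(N ≤ 6) ≈ 0.6218.

0.6218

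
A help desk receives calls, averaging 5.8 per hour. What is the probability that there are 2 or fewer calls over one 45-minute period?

Over the interval, μ = 5.8 × 0.75 = 4.35 (a 45-minute period = 0.75 hours).
P(N ≤ 2) = Σ_{j=0}^{2} e^(−μ) μ^j/j! ≈ 0.1912.

0.1912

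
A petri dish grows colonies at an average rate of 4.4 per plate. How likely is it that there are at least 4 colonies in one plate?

With mean μ = 4.4 per plate,
P(N ≥ 4) = 1 − P(N ≤ 3) = 1 − Σ_{j=0}^{3} e^(−μ) μ^j/j! ≈ 0.6406.

0.6406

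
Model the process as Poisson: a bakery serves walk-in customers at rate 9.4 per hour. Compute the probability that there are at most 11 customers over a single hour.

With mean μ = 9.4 per hour,
P(N ≤ 11) = Σ_{j=0}^{11} e^(−μ) μ^j/j! ≈ 0.7626.

0.7626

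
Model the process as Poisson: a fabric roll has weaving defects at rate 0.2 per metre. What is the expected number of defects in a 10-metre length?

2

E[N] = λt = 0.2 × 10 = 2 (a 10-metre length = 10 metres).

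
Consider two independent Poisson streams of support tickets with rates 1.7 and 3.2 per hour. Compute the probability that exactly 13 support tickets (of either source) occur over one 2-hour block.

Independent Poisson processes superpose: combined rate λ = 1.7 + 3.2 = 4.9 per hour.
Over the interval, μ = 4.9 × 2 = 9.8 (a 2-hour block = 2 hours).
P(N = 13) = e^(−9.8) · 9.8^13/13! ≈ 0.0685.

0.0685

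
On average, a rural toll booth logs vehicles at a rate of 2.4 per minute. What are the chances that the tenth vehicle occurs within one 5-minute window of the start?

0.7576

Over the interval, μ = 2.4 × 5 = 12 (a 5-minute window = 5 minutes).
The tenth arrival falls in the interval iff at least 10 events occur there: P(S_10 ≤ t) = P(N ≥ 10) = 1 − P(N ≤ 9) ≈ 0.7576.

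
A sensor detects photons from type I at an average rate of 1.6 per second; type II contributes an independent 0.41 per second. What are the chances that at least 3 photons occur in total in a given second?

Independent Poisson processes superpose: combined rate λ = 1.6 + 0.41 = 2.01 per second.
So μ = 2.01.
P(N ≥ 3) = 1 − P(N ≤ 2) ≈ 0.3260.

0.3260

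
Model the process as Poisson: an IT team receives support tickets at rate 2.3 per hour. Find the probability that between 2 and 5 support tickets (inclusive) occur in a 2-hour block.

0.6295

Over the interval, μ = 2.3 × 2 = 4.6 (a 2-hour block = 2 hours).
P(2 ≤ N ≤ 5) = Σ_{j=2}^{5} e^(−4.6) · 4.6^j/j! ≈ 0.6295.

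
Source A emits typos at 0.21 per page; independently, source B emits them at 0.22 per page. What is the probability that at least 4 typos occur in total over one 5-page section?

0.1709

Independent Poisson processes superpose: combined rate λ = 0.21 + 0.22 = 0.43 per page.
Over the interval, μ = 0.43 × 5 = 2.15 (a 5-page section = 5 pages).
P(N ≥ 4) = 1 − P(N ≤ 3) ≈ 0.1709.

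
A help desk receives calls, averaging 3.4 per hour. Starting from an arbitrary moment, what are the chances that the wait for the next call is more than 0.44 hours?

0.2240

The wait for the next event is exponential with rate λ = 3.4 per hour.
P(T > 0.44) = e^(−λt) = e^(−3.4 × 0.44) = e^(−1.496) ≈ 0.2240.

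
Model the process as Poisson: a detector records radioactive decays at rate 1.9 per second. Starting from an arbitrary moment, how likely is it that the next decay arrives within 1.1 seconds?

Inter-arrival times are exponential with rate λ = 1.9 per second.
P(T ≤ 1.1) = 1 − e^(−λt) = 1 − e^(−1.9 × 1.1) = 1 − e^(−2.09) ≈ 0.8763.

0.8763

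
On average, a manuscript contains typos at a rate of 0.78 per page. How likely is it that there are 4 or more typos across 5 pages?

0.5468

Over the interval, μ = 0.78 × 5 = 3.9 (5 pages).
P(N ≥ 4) = 1 − P(N ≤ 3) = 1 − Σ_{j=0}^{3} e^(−μ) μ^j/j! ≈ 0.5468.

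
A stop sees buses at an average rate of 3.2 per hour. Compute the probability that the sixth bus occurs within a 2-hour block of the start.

Over the interval, μ = 3.2 × 2 = 6.4 (a 2-hour block = 2 hours).
The sixth arrival falls in the interval iff at least 6 events occur there: P(S_6 ≤ t) = P(N ≥ 6) = 1 − P(N ≤ 5) ≈ 0.6163.

0.6163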